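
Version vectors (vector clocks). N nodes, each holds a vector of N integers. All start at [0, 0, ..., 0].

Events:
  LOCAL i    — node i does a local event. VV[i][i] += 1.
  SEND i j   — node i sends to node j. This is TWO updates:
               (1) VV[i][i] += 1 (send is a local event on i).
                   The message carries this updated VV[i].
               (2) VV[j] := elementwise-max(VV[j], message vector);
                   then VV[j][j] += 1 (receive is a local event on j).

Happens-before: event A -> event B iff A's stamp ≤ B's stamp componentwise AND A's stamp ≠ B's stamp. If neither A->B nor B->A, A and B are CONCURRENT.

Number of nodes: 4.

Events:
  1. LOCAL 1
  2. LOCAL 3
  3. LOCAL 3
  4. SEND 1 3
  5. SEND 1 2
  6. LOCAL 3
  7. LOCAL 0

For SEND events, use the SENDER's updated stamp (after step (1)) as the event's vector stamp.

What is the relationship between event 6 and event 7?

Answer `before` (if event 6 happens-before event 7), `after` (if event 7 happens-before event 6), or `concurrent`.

Initial: VV[0]=[0, 0, 0, 0]
Initial: VV[1]=[0, 0, 0, 0]
Initial: VV[2]=[0, 0, 0, 0]
Initial: VV[3]=[0, 0, 0, 0]
Event 1: LOCAL 1: VV[1][1]++ -> VV[1]=[0, 1, 0, 0]
Event 2: LOCAL 3: VV[3][3]++ -> VV[3]=[0, 0, 0, 1]
Event 3: LOCAL 3: VV[3][3]++ -> VV[3]=[0, 0, 0, 2]
Event 4: SEND 1->3: VV[1][1]++ -> VV[1]=[0, 2, 0, 0], msg_vec=[0, 2, 0, 0]; VV[3]=max(VV[3],msg_vec) then VV[3][3]++ -> VV[3]=[0, 2, 0, 3]
Event 5: SEND 1->2: VV[1][1]++ -> VV[1]=[0, 3, 0, 0], msg_vec=[0, 3, 0, 0]; VV[2]=max(VV[2],msg_vec) then VV[2][2]++ -> VV[2]=[0, 3, 1, 0]
Event 6: LOCAL 3: VV[3][3]++ -> VV[3]=[0, 2, 0, 4]
Event 7: LOCAL 0: VV[0][0]++ -> VV[0]=[1, 0, 0, 0]
Event 6 stamp: [0, 2, 0, 4]
Event 7 stamp: [1, 0, 0, 0]
[0, 2, 0, 4] <= [1, 0, 0, 0]? False
[1, 0, 0, 0] <= [0, 2, 0, 4]? False
Relation: concurrent

Answer: concurrent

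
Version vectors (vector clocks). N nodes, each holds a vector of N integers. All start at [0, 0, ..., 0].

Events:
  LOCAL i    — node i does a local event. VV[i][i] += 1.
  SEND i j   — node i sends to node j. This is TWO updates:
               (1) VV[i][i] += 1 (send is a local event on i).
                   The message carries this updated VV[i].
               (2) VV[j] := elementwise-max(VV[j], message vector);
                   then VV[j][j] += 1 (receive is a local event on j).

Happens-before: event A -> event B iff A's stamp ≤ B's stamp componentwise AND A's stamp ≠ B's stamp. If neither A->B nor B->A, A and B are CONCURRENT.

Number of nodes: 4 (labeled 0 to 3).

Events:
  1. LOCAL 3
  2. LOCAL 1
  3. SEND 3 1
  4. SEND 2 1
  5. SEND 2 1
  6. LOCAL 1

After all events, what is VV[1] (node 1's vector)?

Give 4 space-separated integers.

Initial: VV[0]=[0, 0, 0, 0]
Initial: VV[1]=[0, 0, 0, 0]
Initial: VV[2]=[0, 0, 0, 0]
Initial: VV[3]=[0, 0, 0, 0]
Event 1: LOCAL 3: VV[3][3]++ -> VV[3]=[0, 0, 0, 1]
Event 2: LOCAL 1: VV[1][1]++ -> VV[1]=[0, 1, 0, 0]
Event 3: SEND 3->1: VV[3][3]++ -> VV[3]=[0, 0, 0, 2], msg_vec=[0, 0, 0, 2]; VV[1]=max(VV[1],msg_vec) then VV[1][1]++ -> VV[1]=[0, 2, 0, 2]
Event 4: SEND 2->1: VV[2][2]++ -> VV[2]=[0, 0, 1, 0], msg_vec=[0, 0, 1, 0]; VV[1]=max(VV[1],msg_vec) then VV[1][1]++ -> VV[1]=[0, 3, 1, 2]
Event 5: SEND 2->1: VV[2][2]++ -> VV[2]=[0, 0, 2, 0], msg_vec=[0, 0, 2, 0]; VV[1]=max(VV[1],msg_vec) then VV[1][1]++ -> VV[1]=[0, 4, 2, 2]
Event 6: LOCAL 1: VV[1][1]++ -> VV[1]=[0, 5, 2, 2]
Final vectors: VV[0]=[0, 0, 0, 0]; VV[1]=[0, 5, 2, 2]; VV[2]=[0, 0, 2, 0]; VV[3]=[0, 0, 0, 2]

Answer: 0 5 2 2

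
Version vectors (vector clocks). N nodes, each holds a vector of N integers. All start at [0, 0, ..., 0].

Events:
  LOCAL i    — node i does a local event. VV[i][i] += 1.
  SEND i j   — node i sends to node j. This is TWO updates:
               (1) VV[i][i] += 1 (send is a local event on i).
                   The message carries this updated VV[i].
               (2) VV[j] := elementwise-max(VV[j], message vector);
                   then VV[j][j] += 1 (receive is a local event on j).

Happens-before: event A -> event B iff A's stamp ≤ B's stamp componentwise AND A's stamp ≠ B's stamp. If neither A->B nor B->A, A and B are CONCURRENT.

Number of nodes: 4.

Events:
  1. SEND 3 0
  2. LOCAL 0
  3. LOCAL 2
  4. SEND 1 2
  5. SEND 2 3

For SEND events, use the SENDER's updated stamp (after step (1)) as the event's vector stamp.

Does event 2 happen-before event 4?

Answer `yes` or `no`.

Answer: no

Derivation:
Initial: VV[0]=[0, 0, 0, 0]
Initial: VV[1]=[0, 0, 0, 0]
Initial: VV[2]=[0, 0, 0, 0]
Initial: VV[3]=[0, 0, 0, 0]
Event 1: SEND 3->0: VV[3][3]++ -> VV[3]=[0, 0, 0, 1], msg_vec=[0, 0, 0, 1]; VV[0]=max(VV[0],msg_vec) then VV[0][0]++ -> VV[0]=[1, 0, 0, 1]
Event 2: LOCAL 0: VV[0][0]++ -> VV[0]=[2, 0, 0, 1]
Event 3: LOCAL 2: VV[2][2]++ -> VV[2]=[0, 0, 1, 0]
Event 4: SEND 1->2: VV[1][1]++ -> VV[1]=[0, 1, 0, 0], msg_vec=[0, 1, 0, 0]; VV[2]=max(VV[2],msg_vec) then VV[2][2]++ -> VV[2]=[0, 1, 2, 0]
Event 5: SEND 2->3: VV[2][2]++ -> VV[2]=[0, 1, 3, 0], msg_vec=[0, 1, 3, 0]; VV[3]=max(VV[3],msg_vec) then VV[3][3]++ -> VV[3]=[0, 1, 3, 2]
Event 2 stamp: [2, 0, 0, 1]
Event 4 stamp: [0, 1, 0, 0]
[2, 0, 0, 1] <= [0, 1, 0, 0]? False. Equal? False. Happens-before: False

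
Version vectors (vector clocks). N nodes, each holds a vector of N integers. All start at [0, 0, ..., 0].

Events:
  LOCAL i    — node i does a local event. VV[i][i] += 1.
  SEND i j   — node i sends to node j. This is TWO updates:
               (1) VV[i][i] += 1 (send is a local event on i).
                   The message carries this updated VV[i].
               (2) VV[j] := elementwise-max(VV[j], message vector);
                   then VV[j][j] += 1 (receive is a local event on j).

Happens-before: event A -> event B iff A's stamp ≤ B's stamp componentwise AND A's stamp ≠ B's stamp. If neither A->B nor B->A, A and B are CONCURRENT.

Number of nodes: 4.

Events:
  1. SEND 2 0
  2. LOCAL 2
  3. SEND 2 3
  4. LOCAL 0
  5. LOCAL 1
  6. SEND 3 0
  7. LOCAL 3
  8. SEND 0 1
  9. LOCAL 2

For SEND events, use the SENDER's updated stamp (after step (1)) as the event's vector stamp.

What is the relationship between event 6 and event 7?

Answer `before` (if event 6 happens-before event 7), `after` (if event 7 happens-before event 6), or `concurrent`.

Answer: before

Derivation:
Initial: VV[0]=[0, 0, 0, 0]
Initial: VV[1]=[0, 0, 0, 0]
Initial: VV[2]=[0, 0, 0, 0]
Initial: VV[3]=[0, 0, 0, 0]
Event 1: SEND 2->0: VV[2][2]++ -> VV[2]=[0, 0, 1, 0], msg_vec=[0, 0, 1, 0]; VV[0]=max(VV[0],msg_vec) then VV[0][0]++ -> VV[0]=[1, 0, 1, 0]
Event 2: LOCAL 2: VV[2][2]++ -> VV[2]=[0, 0, 2, 0]
Event 3: SEND 2->3: VV[2][2]++ -> VV[2]=[0, 0, 3, 0], msg_vec=[0, 0, 3, 0]; VV[3]=max(VV[3],msg_vec) then VV[3][3]++ -> VV[3]=[0, 0, 3, 1]
Event 4: LOCAL 0: VV[0][0]++ -> VV[0]=[2, 0, 1, 0]
Event 5: LOCAL 1: VV[1][1]++ -> VV[1]=[0, 1, 0, 0]
Event 6: SEND 3->0: VV[3][3]++ -> VV[3]=[0, 0, 3, 2], msg_vec=[0, 0, 3, 2]; VV[0]=max(VV[0],msg_vec) then VV[0][0]++ -> VV[0]=[3, 0, 3, 2]
Event 7: LOCAL 3: VV[3][3]++ -> VV[3]=[0, 0, 3, 3]
Event 8: SEND 0->1: VV[0][0]++ -> VV[0]=[4, 0, 3, 2], msg_vec=[4, 0, 3, 2]; VV[1]=max(VV[1],msg_vec) then VV[1][1]++ -> VV[1]=[4, 2, 3, 2]
Event 9: LOCAL 2: VV[2][2]++ -> VV[2]=[0, 0, 4, 0]
Event 6 stamp: [0, 0, 3, 2]
Event 7 stamp: [0, 0, 3, 3]
[0, 0, 3, 2] <= [0, 0, 3, 3]? True
[0, 0, 3, 3] <= [0, 0, 3, 2]? False
Relation: before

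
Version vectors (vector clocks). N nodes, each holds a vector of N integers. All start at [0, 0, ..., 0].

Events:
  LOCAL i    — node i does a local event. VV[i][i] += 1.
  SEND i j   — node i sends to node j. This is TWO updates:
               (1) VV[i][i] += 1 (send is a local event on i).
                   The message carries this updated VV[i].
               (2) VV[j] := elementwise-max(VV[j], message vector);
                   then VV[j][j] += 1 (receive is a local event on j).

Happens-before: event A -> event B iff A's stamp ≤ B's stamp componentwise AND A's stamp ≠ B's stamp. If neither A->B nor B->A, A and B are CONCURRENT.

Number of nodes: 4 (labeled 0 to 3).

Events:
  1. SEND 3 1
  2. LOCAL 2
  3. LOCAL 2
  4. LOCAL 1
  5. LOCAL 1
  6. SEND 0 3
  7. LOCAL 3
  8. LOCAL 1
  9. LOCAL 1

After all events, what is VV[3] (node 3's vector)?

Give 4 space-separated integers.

Answer: 1 0 0 3

Derivation:
Initial: VV[0]=[0, 0, 0, 0]
Initial: VV[1]=[0, 0, 0, 0]
Initial: VV[2]=[0, 0, 0, 0]
Initial: VV[3]=[0, 0, 0, 0]
Event 1: SEND 3->1: VV[3][3]++ -> VV[3]=[0, 0, 0, 1], msg_vec=[0, 0, 0, 1]; VV[1]=max(VV[1],msg_vec) then VV[1][1]++ -> VV[1]=[0, 1, 0, 1]
Event 2: LOCAL 2: VV[2][2]++ -> VV[2]=[0, 0, 1, 0]
Event 3: LOCAL 2: VV[2][2]++ -> VV[2]=[0, 0, 2, 0]
Event 4: LOCAL 1: VV[1][1]++ -> VV[1]=[0, 2, 0, 1]
Event 5: LOCAL 1: VV[1][1]++ -> VV[1]=[0, 3, 0, 1]
Event 6: SEND 0->3: VV[0][0]++ -> VV[0]=[1, 0, 0, 0], msg_vec=[1, 0, 0, 0]; VV[3]=max(VV[3],msg_vec) then VV[3][3]++ -> VV[3]=[1, 0, 0, 2]
Event 7: LOCAL 3: VV[3][3]++ -> VV[3]=[1, 0, 0, 3]
Event 8: LOCAL 1: VV[1][1]++ -> VV[1]=[0, 4, 0, 1]
Event 9: LOCAL 1: VV[1][1]++ -> VV[1]=[0, 5, 0, 1]
Final vectors: VV[0]=[1, 0, 0, 0]; VV[1]=[0, 5, 0, 1]; VV[2]=[0, 0, 2, 0]; VV[3]=[1, 0, 0, 3]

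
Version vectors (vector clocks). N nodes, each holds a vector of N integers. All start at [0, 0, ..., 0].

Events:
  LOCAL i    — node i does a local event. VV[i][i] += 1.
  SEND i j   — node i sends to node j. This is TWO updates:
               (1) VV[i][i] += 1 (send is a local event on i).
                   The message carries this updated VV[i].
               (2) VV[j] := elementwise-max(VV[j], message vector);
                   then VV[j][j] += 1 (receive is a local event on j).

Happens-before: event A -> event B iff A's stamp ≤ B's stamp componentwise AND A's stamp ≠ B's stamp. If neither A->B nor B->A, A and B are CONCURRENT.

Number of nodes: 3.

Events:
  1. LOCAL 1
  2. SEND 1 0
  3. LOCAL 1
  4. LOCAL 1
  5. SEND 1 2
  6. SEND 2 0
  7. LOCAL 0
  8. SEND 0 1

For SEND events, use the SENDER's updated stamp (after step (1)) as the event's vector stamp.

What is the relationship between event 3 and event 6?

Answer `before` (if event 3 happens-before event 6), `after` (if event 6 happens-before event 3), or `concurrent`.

Answer: before

Derivation:
Initial: VV[0]=[0, 0, 0]
Initial: VV[1]=[0, 0, 0]
Initial: VV[2]=[0, 0, 0]
Event 1: LOCAL 1: VV[1][1]++ -> VV[1]=[0, 1, 0]
Event 2: SEND 1->0: VV[1][1]++ -> VV[1]=[0, 2, 0], msg_vec=[0, 2, 0]; VV[0]=max(VV[0],msg_vec) then VV[0][0]++ -> VV[0]=[1, 2, 0]
Event 3: LOCAL 1: VV[1][1]++ -> VV[1]=[0, 3, 0]
Event 4: LOCAL 1: VV[1][1]++ -> VV[1]=[0, 4, 0]
Event 5: SEND 1->2: VV[1][1]++ -> VV[1]=[0, 5, 0], msg_vec=[0, 5, 0]; VV[2]=max(VV[2],msg_vec) then VV[2][2]++ -> VV[2]=[0, 5, 1]
Event 6: SEND 2->0: VV[2][2]++ -> VV[2]=[0, 5, 2], msg_vec=[0, 5, 2]; VV[0]=max(VV[0],msg_vec) then VV[0][0]++ -> VV[0]=[2, 5, 2]
Event 7: LOCAL 0: VV[0][0]++ -> VV[0]=[3, 5, 2]
Event 8: SEND 0->1: VV[0][0]++ -> VV[0]=[4, 5, 2], msg_vec=[4, 5, 2]; VV[1]=max(VV[1],msg_vec) then VV[1][1]++ -> VV[1]=[4, 6, 2]
Event 3 stamp: [0, 3, 0]
Event 6 stamp: [0, 5, 2]
[0, 3, 0] <= [0, 5, 2]? True
[0, 5, 2] <= [0, 3, 0]? False
Relation: before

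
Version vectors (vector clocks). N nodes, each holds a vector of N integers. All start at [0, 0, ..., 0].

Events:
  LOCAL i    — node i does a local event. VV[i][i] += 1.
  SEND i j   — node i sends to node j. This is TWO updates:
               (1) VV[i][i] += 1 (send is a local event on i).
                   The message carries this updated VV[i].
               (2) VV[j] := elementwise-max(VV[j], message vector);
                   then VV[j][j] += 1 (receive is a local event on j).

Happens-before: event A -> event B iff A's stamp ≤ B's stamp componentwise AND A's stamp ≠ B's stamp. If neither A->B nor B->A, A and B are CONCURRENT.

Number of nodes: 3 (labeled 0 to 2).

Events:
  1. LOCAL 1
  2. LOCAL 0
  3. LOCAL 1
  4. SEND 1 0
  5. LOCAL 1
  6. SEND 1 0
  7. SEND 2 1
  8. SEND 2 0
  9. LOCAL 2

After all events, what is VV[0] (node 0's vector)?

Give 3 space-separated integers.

Answer: 4 5 2

Derivation:
Initial: VV[0]=[0, 0, 0]
Initial: VV[1]=[0, 0, 0]
Initial: VV[2]=[0, 0, 0]
Event 1: LOCAL 1: VV[1][1]++ -> VV[1]=[0, 1, 0]
Event 2: LOCAL 0: VV[0][0]++ -> VV[0]=[1, 0, 0]
Event 3: LOCAL 1: VV[1][1]++ -> VV[1]=[0, 2, 0]
Event 4: SEND 1->0: VV[1][1]++ -> VV[1]=[0, 3, 0], msg_vec=[0, 3, 0]; VV[0]=max(VV[0],msg_vec) then VV[0][0]++ -> VV[0]=[2, 3, 0]
Event 5: LOCAL 1: VV[1][1]++ -> VV[1]=[0, 4, 0]
Event 6: SEND 1->0: VV[1][1]++ -> VV[1]=[0, 5, 0], msg_vec=[0, 5, 0]; VV[0]=max(VV[0],msg_vec) then VV[0][0]++ -> VV[0]=[3, 5, 0]
Event 7: SEND 2->1: VV[2][2]++ -> VV[2]=[0, 0, 1], msg_vec=[0, 0, 1]; VV[1]=max(VV[1],msg_vec) then VV[1][1]++ -> VV[1]=[0, 6, 1]
Event 8: SEND 2->0: VV[2][2]++ -> VV[2]=[0, 0, 2], msg_vec=[0, 0, 2]; VV[0]=max(VV[0],msg_vec) then VV[0][0]++ -> VV[0]=[4, 5, 2]
Event 9: LOCAL 2: VV[2][2]++ -> VV[2]=[0, 0, 3]
Final vectors: VV[0]=[4, 5, 2]; VV[1]=[0, 6, 1]; VV[2]=[0, 0, 3]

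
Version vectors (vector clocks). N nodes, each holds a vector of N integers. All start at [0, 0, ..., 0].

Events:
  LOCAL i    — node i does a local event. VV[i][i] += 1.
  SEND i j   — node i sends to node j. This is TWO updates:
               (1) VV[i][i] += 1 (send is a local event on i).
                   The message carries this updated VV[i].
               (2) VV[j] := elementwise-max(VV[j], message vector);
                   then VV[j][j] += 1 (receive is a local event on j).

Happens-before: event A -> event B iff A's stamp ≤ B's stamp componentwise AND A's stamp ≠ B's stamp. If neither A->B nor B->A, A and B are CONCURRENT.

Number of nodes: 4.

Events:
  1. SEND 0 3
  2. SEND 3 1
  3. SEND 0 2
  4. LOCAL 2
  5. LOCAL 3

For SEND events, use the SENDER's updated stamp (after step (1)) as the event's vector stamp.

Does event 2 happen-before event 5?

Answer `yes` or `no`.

Initial: VV[0]=[0, 0, 0, 0]
Initial: VV[1]=[0, 0, 0, 0]
Initial: VV[2]=[0, 0, 0, 0]
Initial: VV[3]=[0, 0, 0, 0]
Event 1: SEND 0->3: VV[0][0]++ -> VV[0]=[1, 0, 0, 0], msg_vec=[1, 0, 0, 0]; VV[3]=max(VV[3],msg_vec) then VV[3][3]++ -> VV[3]=[1, 0, 0, 1]
Event 2: SEND 3->1: VV[3][3]++ -> VV[3]=[1, 0, 0, 2], msg_vec=[1, 0, 0, 2]; VV[1]=max(VV[1],msg_vec) then VV[1][1]++ -> VV[1]=[1, 1, 0, 2]
Event 3: SEND 0->2: VV[0][0]++ -> VV[0]=[2, 0, 0, 0], msg_vec=[2, 0, 0, 0]; VV[2]=max(VV[2],msg_vec) then VV[2][2]++ -> VV[2]=[2, 0, 1, 0]
Event 4: LOCAL 2: VV[2][2]++ -> VV[2]=[2, 0, 2, 0]
Event 5: LOCAL 3: VV[3][3]++ -> VV[3]=[1, 0, 0, 3]
Event 2 stamp: [1, 0, 0, 2]
Event 5 stamp: [1, 0, 0, 3]
[1, 0, 0, 2] <= [1, 0, 0, 3]? True. Equal? False. Happens-before: True

Answer: yes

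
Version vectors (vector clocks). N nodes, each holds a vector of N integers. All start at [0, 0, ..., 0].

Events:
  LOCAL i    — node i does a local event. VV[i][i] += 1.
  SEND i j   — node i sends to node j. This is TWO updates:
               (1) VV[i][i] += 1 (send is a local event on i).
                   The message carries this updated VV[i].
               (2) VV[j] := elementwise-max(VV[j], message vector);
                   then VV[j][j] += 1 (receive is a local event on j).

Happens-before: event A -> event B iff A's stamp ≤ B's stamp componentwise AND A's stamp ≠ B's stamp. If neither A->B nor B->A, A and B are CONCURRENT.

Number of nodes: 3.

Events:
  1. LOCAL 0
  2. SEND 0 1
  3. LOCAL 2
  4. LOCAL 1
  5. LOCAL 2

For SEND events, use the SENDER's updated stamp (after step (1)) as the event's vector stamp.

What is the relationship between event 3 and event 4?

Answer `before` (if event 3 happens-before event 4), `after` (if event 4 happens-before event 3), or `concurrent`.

Initial: VV[0]=[0, 0, 0]
Initial: VV[1]=[0, 0, 0]
Initial: VV[2]=[0, 0, 0]
Event 1: LOCAL 0: VV[0][0]++ -> VV[0]=[1, 0, 0]
Event 2: SEND 0->1: VV[0][0]++ -> VV[0]=[2, 0, 0], msg_vec=[2, 0, 0]; VV[1]=max(VV[1],msg_vec) then VV[1][1]++ -> VV[1]=[2, 1, 0]
Event 3: LOCAL 2: VV[2][2]++ -> VV[2]=[0, 0, 1]
Event 4: LOCAL 1: VV[1][1]++ -> VV[1]=[2, 2, 0]
Event 5: LOCAL 2: VV[2][2]++ -> VV[2]=[0, 0, 2]
Event 3 stamp: [0, 0, 1]
Event 4 stamp: [2, 2, 0]
[0, 0, 1] <= [2, 2, 0]? False
[2, 2, 0] <= [0, 0, 1]? False
Relation: concurrent

Answer: concurrent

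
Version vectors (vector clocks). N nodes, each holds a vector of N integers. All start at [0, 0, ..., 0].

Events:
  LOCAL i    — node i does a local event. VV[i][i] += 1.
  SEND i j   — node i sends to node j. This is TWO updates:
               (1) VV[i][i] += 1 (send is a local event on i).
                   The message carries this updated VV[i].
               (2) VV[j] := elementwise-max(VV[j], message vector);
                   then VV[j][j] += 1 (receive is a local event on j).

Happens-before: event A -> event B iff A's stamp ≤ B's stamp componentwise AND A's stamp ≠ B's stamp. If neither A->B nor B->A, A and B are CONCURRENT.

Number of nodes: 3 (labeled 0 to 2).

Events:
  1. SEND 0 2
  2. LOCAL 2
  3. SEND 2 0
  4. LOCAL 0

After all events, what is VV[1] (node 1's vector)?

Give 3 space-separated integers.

Answer: 0 0 0

Derivation:
Initial: VV[0]=[0, 0, 0]
Initial: VV[1]=[0, 0, 0]
Initial: VV[2]=[0, 0, 0]
Event 1: SEND 0->2: VV[0][0]++ -> VV[0]=[1, 0, 0], msg_vec=[1, 0, 0]; VV[2]=max(VV[2],msg_vec) then VV[2][2]++ -> VV[2]=[1, 0, 1]
Event 2: LOCAL 2: VV[2][2]++ -> VV[2]=[1, 0, 2]
Event 3: SEND 2->0: VV[2][2]++ -> VV[2]=[1, 0, 3], msg_vec=[1, 0, 3]; VV[0]=max(VV[0],msg_vec) then VV[0][0]++ -> VV[0]=[2, 0, 3]
Event 4: LOCAL 0: VV[0][0]++ -> VV[0]=[3, 0, 3]
Final vectors: VV[0]=[3, 0, 3]; VV[1]=[0, 0, 0]; VV[2]=[1, 0, 3]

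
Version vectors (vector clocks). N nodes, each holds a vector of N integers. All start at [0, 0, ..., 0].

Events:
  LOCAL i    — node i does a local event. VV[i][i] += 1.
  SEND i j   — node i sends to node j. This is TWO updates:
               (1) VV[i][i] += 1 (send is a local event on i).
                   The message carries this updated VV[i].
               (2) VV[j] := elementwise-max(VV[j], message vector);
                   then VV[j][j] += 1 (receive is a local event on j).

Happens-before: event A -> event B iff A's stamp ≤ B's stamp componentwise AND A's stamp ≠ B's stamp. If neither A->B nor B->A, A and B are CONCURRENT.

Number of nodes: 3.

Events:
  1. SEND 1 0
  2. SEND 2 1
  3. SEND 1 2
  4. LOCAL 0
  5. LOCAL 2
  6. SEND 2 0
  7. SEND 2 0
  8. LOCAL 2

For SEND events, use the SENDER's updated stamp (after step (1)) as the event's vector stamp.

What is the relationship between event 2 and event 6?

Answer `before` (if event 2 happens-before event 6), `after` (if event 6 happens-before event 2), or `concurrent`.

Answer: before

Derivation:
Initial: VV[0]=[0, 0, 0]
Initial: VV[1]=[0, 0, 0]
Initial: VV[2]=[0, 0, 0]
Event 1: SEND 1->0: VV[1][1]++ -> VV[1]=[0, 1, 0], msg_vec=[0, 1, 0]; VV[0]=max(VV[0],msg_vec) then VV[0][0]++ -> VV[0]=[1, 1, 0]
Event 2: SEND 2->1: VV[2][2]++ -> VV[2]=[0, 0, 1], msg_vec=[0, 0, 1]; VV[1]=max(VV[1],msg_vec) then VV[1][1]++ -> VV[1]=[0, 2, 1]
Event 3: SEND 1->2: VV[1][1]++ -> VV[1]=[0, 3, 1], msg_vec=[0, 3, 1]; VV[2]=max(VV[2],msg_vec) then VV[2][2]++ -> VV[2]=[0, 3, 2]
Event 4: LOCAL 0: VV[0][0]++ -> VV[0]=[2, 1, 0]
Event 5: LOCAL 2: VV[2][2]++ -> VV[2]=[0, 3, 3]
Event 6: SEND 2->0: VV[2][2]++ -> VV[2]=[0, 3, 4], msg_vec=[0, 3, 4]; VV[0]=max(VV[0],msg_vec) then VV[0][0]++ -> VV[0]=[3, 3, 4]
Event 7: SEND 2->0: VV[2][2]++ -> VV[2]=[0, 3, 5], msg_vec=[0, 3, 5]; VV[0]=max(VV[0],msg_vec) then VV[0][0]++ -> VV[0]=[4, 3, 5]
Event 8: LOCAL 2: VV[2][2]++ -> VV[2]=[0, 3, 6]
Event 2 stamp: [0, 0, 1]
Event 6 stamp: [0, 3, 4]
[0, 0, 1] <= [0, 3, 4]? True
[0, 3, 4] <= [0, 0, 1]? False
Relation: before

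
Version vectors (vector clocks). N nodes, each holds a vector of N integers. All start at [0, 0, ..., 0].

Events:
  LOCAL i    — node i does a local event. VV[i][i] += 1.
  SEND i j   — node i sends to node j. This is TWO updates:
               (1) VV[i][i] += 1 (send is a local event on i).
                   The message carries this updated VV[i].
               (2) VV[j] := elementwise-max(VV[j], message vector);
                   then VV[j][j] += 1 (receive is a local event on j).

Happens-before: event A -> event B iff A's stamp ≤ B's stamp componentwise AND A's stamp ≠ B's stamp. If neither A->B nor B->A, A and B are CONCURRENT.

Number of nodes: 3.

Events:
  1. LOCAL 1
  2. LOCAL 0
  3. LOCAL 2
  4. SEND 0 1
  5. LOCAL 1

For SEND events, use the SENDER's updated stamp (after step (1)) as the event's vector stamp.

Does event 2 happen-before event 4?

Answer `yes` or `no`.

Initial: VV[0]=[0, 0, 0]
Initial: VV[1]=[0, 0, 0]
Initial: VV[2]=[0, 0, 0]
Event 1: LOCAL 1: VV[1][1]++ -> VV[1]=[0, 1, 0]
Event 2: LOCAL 0: VV[0][0]++ -> VV[0]=[1, 0, 0]
Event 3: LOCAL 2: VV[2][2]++ -> VV[2]=[0, 0, 1]
Event 4: SEND 0->1: VV[0][0]++ -> VV[0]=[2, 0, 0], msg_vec=[2, 0, 0]; VV[1]=max(VV[1],msg_vec) then VV[1][1]++ -> VV[1]=[2, 2, 0]
Event 5: LOCAL 1: VV[1][1]++ -> VV[1]=[2, 3, 0]
Event 2 stamp: [1, 0, 0]
Event 4 stamp: [2, 0, 0]
[1, 0, 0] <= [2, 0, 0]? True. Equal? False. Happens-before: True

Answer: yes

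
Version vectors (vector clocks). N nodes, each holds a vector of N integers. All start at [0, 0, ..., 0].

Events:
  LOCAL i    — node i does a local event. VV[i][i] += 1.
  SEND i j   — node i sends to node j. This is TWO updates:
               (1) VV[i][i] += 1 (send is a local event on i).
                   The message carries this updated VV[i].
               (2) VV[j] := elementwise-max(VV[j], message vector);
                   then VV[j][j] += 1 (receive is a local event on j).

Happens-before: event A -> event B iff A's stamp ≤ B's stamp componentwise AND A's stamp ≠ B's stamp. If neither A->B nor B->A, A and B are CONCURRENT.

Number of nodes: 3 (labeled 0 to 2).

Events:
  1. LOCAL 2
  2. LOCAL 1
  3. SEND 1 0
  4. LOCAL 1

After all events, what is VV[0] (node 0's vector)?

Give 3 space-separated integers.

Initial: VV[0]=[0, 0, 0]
Initial: VV[1]=[0, 0, 0]
Initial: VV[2]=[0, 0, 0]
Event 1: LOCAL 2: VV[2][2]++ -> VV[2]=[0, 0, 1]
Event 2: LOCAL 1: VV[1][1]++ -> VV[1]=[0, 1, 0]
Event 3: SEND 1->0: VV[1][1]++ -> VV[1]=[0, 2, 0], msg_vec=[0, 2, 0]; VV[0]=max(VV[0],msg_vec) then VV[0][0]++ -> VV[0]=[1, 2, 0]
Event 4: LOCAL 1: VV[1][1]++ -> VV[1]=[0, 3, 0]
Final vectors: VV[0]=[1, 2, 0]; VV[1]=[0, 3, 0]; VV[2]=[0, 0, 1]

Answer: 1 2 0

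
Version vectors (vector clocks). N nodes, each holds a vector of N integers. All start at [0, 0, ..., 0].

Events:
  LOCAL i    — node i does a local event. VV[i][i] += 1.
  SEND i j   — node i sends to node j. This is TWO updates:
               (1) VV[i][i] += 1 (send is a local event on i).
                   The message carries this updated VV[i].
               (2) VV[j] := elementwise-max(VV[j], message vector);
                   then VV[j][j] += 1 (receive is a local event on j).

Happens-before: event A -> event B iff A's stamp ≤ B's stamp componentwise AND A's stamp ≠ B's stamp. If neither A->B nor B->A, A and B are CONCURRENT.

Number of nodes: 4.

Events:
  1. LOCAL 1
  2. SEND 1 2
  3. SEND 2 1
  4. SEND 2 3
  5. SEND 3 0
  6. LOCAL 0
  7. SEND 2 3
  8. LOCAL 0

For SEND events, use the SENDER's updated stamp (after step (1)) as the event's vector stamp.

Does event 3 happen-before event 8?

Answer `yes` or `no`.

Answer: yes

Derivation:
Initial: VV[0]=[0, 0, 0, 0]
Initial: VV[1]=[0, 0, 0, 0]
Initial: VV[2]=[0, 0, 0, 0]
Initial: VV[3]=[0, 0, 0, 0]
Event 1: LOCAL 1: VV[1][1]++ -> VV[1]=[0, 1, 0, 0]
Event 2: SEND 1->2: VV[1][1]++ -> VV[1]=[0, 2, 0, 0], msg_vec=[0, 2, 0, 0]; VV[2]=max(VV[2],msg_vec) then VV[2][2]++ -> VV[2]=[0, 2, 1, 0]
Event 3: SEND 2->1: VV[2][2]++ -> VV[2]=[0, 2, 2, 0], msg_vec=[0, 2, 2, 0]; VV[1]=max(VV[1],msg_vec) then VV[1][1]++ -> VV[1]=[0, 3, 2, 0]
Event 4: SEND 2->3: VV[2][2]++ -> VV[2]=[0, 2, 3, 0], msg_vec=[0, 2, 3, 0]; VV[3]=max(VV[3],msg_vec) then VV[3][3]++ -> VV[3]=[0, 2, 3, 1]
Event 5: SEND 3->0: VV[3][3]++ -> VV[3]=[0, 2, 3, 2], msg_vec=[0, 2, 3, 2]; VV[0]=max(VV[0],msg_vec) then VV[0][0]++ -> VV[0]=[1, 2, 3, 2]
Event 6: LOCAL 0: VV[0][0]++ -> VV[0]=[2, 2, 3, 2]
Event 7: SEND 2->3: VV[2][2]++ -> VV[2]=[0, 2, 4, 0], msg_vec=[0, 2, 4, 0]; VV[3]=max(VV[3],msg_vec) then VV[3][3]++ -> VV[3]=[0, 2, 4, 3]
Event 8: LOCAL 0: VV[0][0]++ -> VV[0]=[3, 2, 3, 2]
Event 3 stamp: [0, 2, 2, 0]
Event 8 stamp: [3, 2, 3, 2]
[0, 2, 2, 0] <= [3, 2, 3, 2]? True. Equal? False. Happens-before: True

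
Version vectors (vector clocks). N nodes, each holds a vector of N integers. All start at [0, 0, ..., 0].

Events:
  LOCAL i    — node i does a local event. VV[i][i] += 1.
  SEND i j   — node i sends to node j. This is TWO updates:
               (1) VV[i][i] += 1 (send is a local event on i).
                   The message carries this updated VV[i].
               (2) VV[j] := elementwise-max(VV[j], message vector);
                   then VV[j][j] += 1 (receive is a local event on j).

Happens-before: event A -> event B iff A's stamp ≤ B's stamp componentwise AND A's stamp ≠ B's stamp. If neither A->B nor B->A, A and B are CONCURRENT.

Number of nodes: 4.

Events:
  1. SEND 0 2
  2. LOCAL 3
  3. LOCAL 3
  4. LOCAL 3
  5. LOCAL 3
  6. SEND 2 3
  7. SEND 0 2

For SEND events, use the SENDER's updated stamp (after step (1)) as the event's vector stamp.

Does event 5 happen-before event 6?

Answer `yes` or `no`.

Initial: VV[0]=[0, 0, 0, 0]
Initial: VV[1]=[0, 0, 0, 0]
Initial: VV[2]=[0, 0, 0, 0]
Initial: VV[3]=[0, 0, 0, 0]
Event 1: SEND 0->2: VV[0][0]++ -> VV[0]=[1, 0, 0, 0], msg_vec=[1, 0, 0, 0]; VV[2]=max(VV[2],msg_vec) then VV[2][2]++ -> VV[2]=[1, 0, 1, 0]
Event 2: LOCAL 3: VV[3][3]++ -> VV[3]=[0, 0, 0, 1]
Event 3: LOCAL 3: VV[3][3]++ -> VV[3]=[0, 0, 0, 2]
Event 4: LOCAL 3: VV[3][3]++ -> VV[3]=[0, 0, 0, 3]
Event 5: LOCAL 3: VV[3][3]++ -> VV[3]=[0, 0, 0, 4]
Event 6: SEND 2->3: VV[2][2]++ -> VV[2]=[1, 0, 2, 0], msg_vec=[1, 0, 2, 0]; VV[3]=max(VV[3],msg_vec) then VV[3][3]++ -> VV[3]=[1, 0, 2, 5]
Event 7: SEND 0->2: VV[0][0]++ -> VV[0]=[2, 0, 0, 0], msg_vec=[2, 0, 0, 0]; VV[2]=max(VV[2],msg_vec) then VV[2][2]++ -> VV[2]=[2, 0, 3, 0]
Event 5 stamp: [0, 0, 0, 4]
Event 6 stamp: [1, 0, 2, 0]
[0, 0, 0, 4] <= [1, 0, 2, 0]? False. Equal? False. Happens-before: False

Answer: no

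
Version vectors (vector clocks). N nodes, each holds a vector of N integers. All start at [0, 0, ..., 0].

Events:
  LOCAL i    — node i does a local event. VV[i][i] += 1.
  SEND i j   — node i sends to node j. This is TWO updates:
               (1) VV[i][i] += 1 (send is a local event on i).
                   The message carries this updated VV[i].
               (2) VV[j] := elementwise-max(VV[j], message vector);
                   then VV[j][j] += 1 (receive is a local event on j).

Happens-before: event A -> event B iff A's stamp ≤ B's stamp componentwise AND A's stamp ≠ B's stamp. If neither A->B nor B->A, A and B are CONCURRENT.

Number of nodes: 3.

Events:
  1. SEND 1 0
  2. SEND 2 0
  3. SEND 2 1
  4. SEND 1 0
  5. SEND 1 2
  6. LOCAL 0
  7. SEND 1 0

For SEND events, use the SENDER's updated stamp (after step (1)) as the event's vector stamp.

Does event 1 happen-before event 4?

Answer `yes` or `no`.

Answer: yes

Derivation:
Initial: VV[0]=[0, 0, 0]
Initial: VV[1]=[0, 0, 0]
Initial: VV[2]=[0, 0, 0]
Event 1: SEND 1->0: VV[1][1]++ -> VV[1]=[0, 1, 0], msg_vec=[0, 1, 0]; VV[0]=max(VV[0],msg_vec) then VV[0][0]++ -> VV[0]=[1, 1, 0]
Event 2: SEND 2->0: VV[2][2]++ -> VV[2]=[0, 0, 1], msg_vec=[0, 0, 1]; VV[0]=max(VV[0],msg_vec) then VV[0][0]++ -> VV[0]=[2, 1, 1]
Event 3: SEND 2->1: VV[2][2]++ -> VV[2]=[0, 0, 2], msg_vec=[0, 0, 2]; VV[1]=max(VV[1],msg_vec) then VV[1][1]++ -> VV[1]=[0, 2, 2]
Event 4: SEND 1->0: VV[1][1]++ -> VV[1]=[0, 3, 2], msg_vec=[0, 3, 2]; VV[0]=max(VV[0],msg_vec) then VV[0][0]++ -> VV[0]=[3, 3, 2]
Event 5: SEND 1->2: VV[1][1]++ -> VV[1]=[0, 4, 2], msg_vec=[0, 4, 2]; VV[2]=max(VV[2],msg_vec) then VV[2][2]++ -> VV[2]=[0, 4, 3]
Event 6: LOCAL 0: VV[0][0]++ -> VV[0]=[4, 3, 2]
Event 7: SEND 1->0: VV[1][1]++ -> VV[1]=[0, 5, 2], msg_vec=[0, 5, 2]; VV[0]=max(VV[0],msg_vec) then VV[0][0]++ -> VV[0]=[5, 5, 2]
Event 1 stamp: [0, 1, 0]
Event 4 stamp: [0, 3, 2]
[0, 1, 0] <= [0, 3, 2]? True. Equal? False. Happens-before: True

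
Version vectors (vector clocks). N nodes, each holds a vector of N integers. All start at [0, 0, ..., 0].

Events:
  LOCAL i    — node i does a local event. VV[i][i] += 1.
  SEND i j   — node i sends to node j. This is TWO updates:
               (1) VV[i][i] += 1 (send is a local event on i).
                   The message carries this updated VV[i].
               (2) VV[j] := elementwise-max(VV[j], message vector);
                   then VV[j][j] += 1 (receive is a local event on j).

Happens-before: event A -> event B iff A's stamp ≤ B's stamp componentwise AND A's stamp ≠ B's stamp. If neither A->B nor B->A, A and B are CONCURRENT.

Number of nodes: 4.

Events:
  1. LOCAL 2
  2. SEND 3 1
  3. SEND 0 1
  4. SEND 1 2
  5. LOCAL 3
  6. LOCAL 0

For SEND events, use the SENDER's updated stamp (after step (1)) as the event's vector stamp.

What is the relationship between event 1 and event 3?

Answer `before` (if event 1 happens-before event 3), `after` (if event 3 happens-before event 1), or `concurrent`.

Initial: VV[0]=[0, 0, 0, 0]
Initial: VV[1]=[0, 0, 0, 0]
Initial: VV[2]=[0, 0, 0, 0]
Initial: VV[3]=[0, 0, 0, 0]
Event 1: LOCAL 2: VV[2][2]++ -> VV[2]=[0, 0, 1, 0]
Event 2: SEND 3->1: VV[3][3]++ -> VV[3]=[0, 0, 0, 1], msg_vec=[0, 0, 0, 1]; VV[1]=max(VV[1],msg_vec) then VV[1][1]++ -> VV[1]=[0, 1, 0, 1]
Event 3: SEND 0->1: VV[0][0]++ -> VV[0]=[1, 0, 0, 0], msg_vec=[1, 0, 0, 0]; VV[1]=max(VV[1],msg_vec) then VV[1][1]++ -> VV[1]=[1, 2, 0, 1]
Event 4: SEND 1->2: VV[1][1]++ -> VV[1]=[1, 3, 0, 1], msg_vec=[1, 3, 0, 1]; VV[2]=max(VV[2],msg_vec) then VV[2][2]++ -> VV[2]=[1, 3, 2, 1]
Event 5: LOCAL 3: VV[3][3]++ -> VV[3]=[0, 0, 0, 2]
Event 6: LOCAL 0: VV[0][0]++ -> VV[0]=[2, 0, 0, 0]
Event 1 stamp: [0, 0, 1, 0]
Event 3 stamp: [1, 0, 0, 0]
[0, 0, 1, 0] <= [1, 0, 0, 0]? False
[1, 0, 0, 0] <= [0, 0, 1, 0]? False
Relation: concurrent

Answer: concurrent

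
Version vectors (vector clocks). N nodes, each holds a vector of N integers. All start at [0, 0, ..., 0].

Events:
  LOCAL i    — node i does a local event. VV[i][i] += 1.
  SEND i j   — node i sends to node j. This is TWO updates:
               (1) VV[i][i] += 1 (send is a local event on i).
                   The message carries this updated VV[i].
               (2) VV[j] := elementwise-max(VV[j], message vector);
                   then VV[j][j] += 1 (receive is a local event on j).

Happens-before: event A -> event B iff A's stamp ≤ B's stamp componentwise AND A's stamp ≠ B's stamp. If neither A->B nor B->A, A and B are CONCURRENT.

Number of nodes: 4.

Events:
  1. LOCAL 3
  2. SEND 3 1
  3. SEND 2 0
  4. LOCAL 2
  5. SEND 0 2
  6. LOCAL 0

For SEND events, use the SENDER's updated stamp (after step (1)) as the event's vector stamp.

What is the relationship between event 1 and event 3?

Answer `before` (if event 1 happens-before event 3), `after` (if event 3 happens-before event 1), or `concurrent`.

Initial: VV[0]=[0, 0, 0, 0]
Initial: VV[1]=[0, 0, 0, 0]
Initial: VV[2]=[0, 0, 0, 0]
Initial: VV[3]=[0, 0, 0, 0]
Event 1: LOCAL 3: VV[3][3]++ -> VV[3]=[0, 0, 0, 1]
Event 2: SEND 3->1: VV[3][3]++ -> VV[3]=[0, 0, 0, 2], msg_vec=[0, 0, 0, 2]; VV[1]=max(VV[1],msg_vec) then VV[1][1]++ -> VV[1]=[0, 1, 0, 2]
Event 3: SEND 2->0: VV[2][2]++ -> VV[2]=[0, 0, 1, 0], msg_vec=[0, 0, 1, 0]; VV[0]=max(VV[0],msg_vec) then VV[0][0]++ -> VV[0]=[1, 0, 1, 0]
Event 4: LOCAL 2: VV[2][2]++ -> VV[2]=[0, 0, 2, 0]
Event 5: SEND 0->2: VV[0][0]++ -> VV[0]=[2, 0, 1, 0], msg_vec=[2, 0, 1, 0]; VV[2]=max(VV[2],msg_vec) then VV[2][2]++ -> VV[2]=[2, 0, 3, 0]
Event 6: LOCAL 0: VV[0][0]++ -> VV[0]=[3, 0, 1, 0]
Event 1 stamp: [0, 0, 0, 1]
Event 3 stamp: [0, 0, 1, 0]
[0, 0, 0, 1] <= [0, 0, 1, 0]? False
[0, 0, 1, 0] <= [0, 0, 0, 1]? False
Relation: concurrent

Answer: concurrent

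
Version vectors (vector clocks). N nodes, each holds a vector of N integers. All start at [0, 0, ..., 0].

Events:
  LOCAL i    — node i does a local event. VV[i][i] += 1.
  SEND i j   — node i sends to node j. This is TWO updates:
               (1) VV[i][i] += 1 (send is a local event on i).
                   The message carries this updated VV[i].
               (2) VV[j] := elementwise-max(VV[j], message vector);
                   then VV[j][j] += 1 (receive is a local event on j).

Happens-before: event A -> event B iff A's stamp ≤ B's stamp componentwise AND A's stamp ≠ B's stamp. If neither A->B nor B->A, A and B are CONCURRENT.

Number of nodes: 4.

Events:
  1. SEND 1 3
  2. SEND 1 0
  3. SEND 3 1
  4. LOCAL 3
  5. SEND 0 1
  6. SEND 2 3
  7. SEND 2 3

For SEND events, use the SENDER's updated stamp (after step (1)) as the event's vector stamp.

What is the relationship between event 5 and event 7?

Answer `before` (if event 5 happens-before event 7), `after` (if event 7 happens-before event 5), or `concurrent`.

Answer: concurrent

Derivation:
Initial: VV[0]=[0, 0, 0, 0]
Initial: VV[1]=[0, 0, 0, 0]
Initial: VV[2]=[0, 0, 0, 0]
Initial: VV[3]=[0, 0, 0, 0]
Event 1: SEND 1->3: VV[1][1]++ -> VV[1]=[0, 1, 0, 0], msg_vec=[0, 1, 0, 0]; VV[3]=max(VV[3],msg_vec) then VV[3][3]++ -> VV[3]=[0, 1, 0, 1]
Event 2: SEND 1->0: VV[1][1]++ -> VV[1]=[0, 2, 0, 0], msg_vec=[0, 2, 0, 0]; VV[0]=max(VV[0],msg_vec) then VV[0][0]++ -> VV[0]=[1, 2, 0, 0]
Event 3: SEND 3->1: VV[3][3]++ -> VV[3]=[0, 1, 0, 2], msg_vec=[0, 1, 0, 2]; VV[1]=max(VV[1],msg_vec) then VV[1][1]++ -> VV[1]=[0, 3, 0, 2]
Event 4: LOCAL 3: VV[3][3]++ -> VV[3]=[0, 1, 0, 3]
Event 5: SEND 0->1: VV[0][0]++ -> VV[0]=[2, 2, 0, 0], msg_vec=[2, 2, 0, 0]; VV[1]=max(VV[1],msg_vec) then VV[1][1]++ -> VV[1]=[2, 4, 0, 2]
Event 6: SEND 2->3: VV[2][2]++ -> VV[2]=[0, 0, 1, 0], msg_vec=[0, 0, 1, 0]; VV[3]=max(VV[3],msg_vec) then VV[3][3]++ -> VV[3]=[0, 1, 1, 4]
Event 7: SEND 2->3: VV[2][2]++ -> VV[2]=[0, 0, 2, 0], msg_vec=[0, 0, 2, 0]; VV[3]=max(VV[3],msg_vec) then VV[3][3]++ -> VV[3]=[0, 1, 2, 5]
Event 5 stamp: [2, 2, 0, 0]
Event 7 stamp: [0, 0, 2, 0]
[2, 2, 0, 0] <= [0, 0, 2, 0]? False
[0, 0, 2, 0] <= [2, 2, 0, 0]? False
Relation: concurrent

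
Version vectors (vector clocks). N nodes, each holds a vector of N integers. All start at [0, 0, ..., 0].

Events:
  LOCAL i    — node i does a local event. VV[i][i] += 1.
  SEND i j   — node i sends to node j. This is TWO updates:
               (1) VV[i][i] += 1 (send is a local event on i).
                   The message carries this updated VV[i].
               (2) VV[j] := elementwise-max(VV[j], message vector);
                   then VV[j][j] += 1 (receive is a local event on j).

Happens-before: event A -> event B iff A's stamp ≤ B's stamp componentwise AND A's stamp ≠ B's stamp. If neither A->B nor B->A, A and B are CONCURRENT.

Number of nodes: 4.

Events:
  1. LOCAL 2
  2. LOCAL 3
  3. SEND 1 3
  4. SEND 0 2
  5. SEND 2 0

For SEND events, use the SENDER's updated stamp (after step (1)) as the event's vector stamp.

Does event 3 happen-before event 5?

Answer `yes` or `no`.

Initial: VV[0]=[0, 0, 0, 0]
Initial: VV[1]=[0, 0, 0, 0]
Initial: VV[2]=[0, 0, 0, 0]
Initial: VV[3]=[0, 0, 0, 0]
Event 1: LOCAL 2: VV[2][2]++ -> VV[2]=[0, 0, 1, 0]
Event 2: LOCAL 3: VV[3][3]++ -> VV[3]=[0, 0, 0, 1]
Event 3: SEND 1->3: VV[1][1]++ -> VV[1]=[0, 1, 0, 0], msg_vec=[0, 1, 0, 0]; VV[3]=max(VV[3],msg_vec) then VV[3][3]++ -> VV[3]=[0, 1, 0, 2]
Event 4: SEND 0->2: VV[0][0]++ -> VV[0]=[1, 0, 0, 0], msg_vec=[1, 0, 0, 0]; VV[2]=max(VV[2],msg_vec) then VV[2][2]++ -> VV[2]=[1, 0, 2, 0]
Event 5: SEND 2->0: VV[2][2]++ -> VV[2]=[1, 0, 3, 0], msg_vec=[1, 0, 3, 0]; VV[0]=max(VV[0],msg_vec) then VV[0][0]++ -> VV[0]=[2, 0, 3, 0]
Event 3 stamp: [0, 1, 0, 0]
Event 5 stamp: [1, 0, 3, 0]
[0, 1, 0, 0] <= [1, 0, 3, 0]? False. Equal? False. Happens-before: False

Answer: no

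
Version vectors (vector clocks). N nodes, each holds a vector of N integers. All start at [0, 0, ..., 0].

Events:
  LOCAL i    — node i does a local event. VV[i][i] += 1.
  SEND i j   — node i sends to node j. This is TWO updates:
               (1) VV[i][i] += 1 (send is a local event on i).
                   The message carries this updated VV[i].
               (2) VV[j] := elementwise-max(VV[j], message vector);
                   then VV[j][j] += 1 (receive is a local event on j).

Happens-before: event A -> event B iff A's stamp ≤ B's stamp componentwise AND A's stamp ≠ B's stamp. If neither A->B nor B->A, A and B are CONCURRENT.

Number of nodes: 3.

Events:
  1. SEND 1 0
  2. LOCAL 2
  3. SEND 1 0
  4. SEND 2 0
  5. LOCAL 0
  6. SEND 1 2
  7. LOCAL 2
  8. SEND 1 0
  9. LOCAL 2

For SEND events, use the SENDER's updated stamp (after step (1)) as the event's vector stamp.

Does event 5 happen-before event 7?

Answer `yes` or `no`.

Initial: VV[0]=[0, 0, 0]
Initial: VV[1]=[0, 0, 0]
Initial: VV[2]=[0, 0, 0]
Event 1: SEND 1->0: VV[1][1]++ -> VV[1]=[0, 1, 0], msg_vec=[0, 1, 0]; VV[0]=max(VV[0],msg_vec) then VV[0][0]++ -> VV[0]=[1, 1, 0]
Event 2: LOCAL 2: VV[2][2]++ -> VV[2]=[0, 0, 1]
Event 3: SEND 1->0: VV[1][1]++ -> VV[1]=[0, 2, 0], msg_vec=[0, 2, 0]; VV[0]=max(VV[0],msg_vec) then VV[0][0]++ -> VV[0]=[2, 2, 0]
Event 4: SEND 2->0: VV[2][2]++ -> VV[2]=[0, 0, 2], msg_vec=[0, 0, 2]; VV[0]=max(VV[0],msg_vec) then VV[0][0]++ -> VV[0]=[3, 2, 2]
Event 5: LOCAL 0: VV[0][0]++ -> VV[0]=[4, 2, 2]
Event 6: SEND 1->2: VV[1][1]++ -> VV[1]=[0, 3, 0], msg_vec=[0, 3, 0]; VV[2]=max(VV[2],msg_vec) then VV[2][2]++ -> VV[2]=[0, 3, 3]
Event 7: LOCAL 2: VV[2][2]++ -> VV[2]=[0, 3, 4]
Event 8: SEND 1->0: VV[1][1]++ -> VV[1]=[0, 4, 0], msg_vec=[0, 4, 0]; VV[0]=max(VV[0],msg_vec) then VV[0][0]++ -> VV[0]=[5, 4, 2]
Event 9: LOCAL 2: VV[2][2]++ -> VV[2]=[0, 3, 5]
Event 5 stamp: [4, 2, 2]
Event 7 stamp: [0, 3, 4]
[4, 2, 2] <= [0, 3, 4]? False. Equal? False. Happens-before: False

Answer: no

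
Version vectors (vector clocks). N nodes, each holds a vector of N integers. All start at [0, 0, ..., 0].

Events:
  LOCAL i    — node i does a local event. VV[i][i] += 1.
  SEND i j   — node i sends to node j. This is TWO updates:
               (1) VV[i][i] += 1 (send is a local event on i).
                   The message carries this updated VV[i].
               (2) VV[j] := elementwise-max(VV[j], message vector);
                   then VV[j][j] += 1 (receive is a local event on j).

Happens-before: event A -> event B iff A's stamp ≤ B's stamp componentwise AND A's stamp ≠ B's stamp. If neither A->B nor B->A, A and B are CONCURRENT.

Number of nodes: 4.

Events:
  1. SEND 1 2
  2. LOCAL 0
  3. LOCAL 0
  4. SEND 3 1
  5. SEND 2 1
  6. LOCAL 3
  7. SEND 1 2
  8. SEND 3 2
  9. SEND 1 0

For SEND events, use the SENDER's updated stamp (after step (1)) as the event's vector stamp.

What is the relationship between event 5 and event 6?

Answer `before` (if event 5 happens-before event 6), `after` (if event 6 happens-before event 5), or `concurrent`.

Answer: concurrent

Derivation:
Initial: VV[0]=[0, 0, 0, 0]
Initial: VV[1]=[0, 0, 0, 0]
Initial: VV[2]=[0, 0, 0, 0]
Initial: VV[3]=[0, 0, 0, 0]
Event 1: SEND 1->2: VV[1][1]++ -> VV[1]=[0, 1, 0, 0], msg_vec=[0, 1, 0, 0]; VV[2]=max(VV[2],msg_vec) then VV[2][2]++ -> VV[2]=[0, 1, 1, 0]
Event 2: LOCAL 0: VV[0][0]++ -> VV[0]=[1, 0, 0, 0]
Event 3: LOCAL 0: VV[0][0]++ -> VV[0]=[2, 0, 0, 0]
Event 4: SEND 3->1: VV[3][3]++ -> VV[3]=[0, 0, 0, 1], msg_vec=[0, 0, 0, 1]; VV[1]=max(VV[1],msg_vec) then VV[1][1]++ -> VV[1]=[0, 2, 0, 1]
Event 5: SEND 2->1: VV[2][2]++ -> VV[2]=[0, 1, 2, 0], msg_vec=[0, 1, 2, 0]; VV[1]=max(VV[1],msg_vec) then VV[1][1]++ -> VV[1]=[0, 3, 2, 1]
Event 6: LOCAL 3: VV[3][3]++ -> VV[3]=[0, 0, 0, 2]
Event 7: SEND 1->2: VV[1][1]++ -> VV[1]=[0, 4, 2, 1], msg_vec=[0, 4, 2, 1]; VV[2]=max(VV[2],msg_vec) then VV[2][2]++ -> VV[2]=[0, 4, 3, 1]
Event 8: SEND 3->2: VV[3][3]++ -> VV[3]=[0, 0, 0, 3], msg_vec=[0, 0, 0, 3]; VV[2]=max(VV[2],msg_vec) then VV[2][2]++ -> VV[2]=[0, 4, 4, 3]
Event 9: SEND 1->0: VV[1][1]++ -> VV[1]=[0, 5, 2, 1], msg_vec=[0, 5, 2, 1]; VV[0]=max(VV[0],msg_vec) then VV[0][0]++ -> VV[0]=[3, 5, 2, 1]
Event 5 stamp: [0, 1, 2, 0]
Event 6 stamp: [0, 0, 0, 2]
[0, 1, 2, 0] <= [0, 0, 0, 2]? False
[0, 0, 0, 2] <= [0, 1, 2, 0]? False
Relation: concurrent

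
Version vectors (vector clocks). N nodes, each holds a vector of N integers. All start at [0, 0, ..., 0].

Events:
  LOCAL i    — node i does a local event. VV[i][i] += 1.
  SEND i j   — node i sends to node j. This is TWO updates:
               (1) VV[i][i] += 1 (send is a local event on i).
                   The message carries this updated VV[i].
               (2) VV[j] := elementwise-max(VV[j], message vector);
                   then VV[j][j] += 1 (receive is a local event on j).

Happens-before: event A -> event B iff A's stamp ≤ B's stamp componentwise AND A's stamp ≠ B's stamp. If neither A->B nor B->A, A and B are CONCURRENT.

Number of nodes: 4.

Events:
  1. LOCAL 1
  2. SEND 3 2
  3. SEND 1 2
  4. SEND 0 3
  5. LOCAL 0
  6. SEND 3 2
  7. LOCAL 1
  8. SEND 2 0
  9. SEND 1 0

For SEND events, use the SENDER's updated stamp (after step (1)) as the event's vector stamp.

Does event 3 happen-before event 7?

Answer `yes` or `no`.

Initial: VV[0]=[0, 0, 0, 0]
Initial: VV[1]=[0, 0, 0, 0]
Initial: VV[2]=[0, 0, 0, 0]
Initial: VV[3]=[0, 0, 0, 0]
Event 1: LOCAL 1: VV[1][1]++ -> VV[1]=[0, 1, 0, 0]
Event 2: SEND 3->2: VV[3][3]++ -> VV[3]=[0, 0, 0, 1], msg_vec=[0, 0, 0, 1]; VV[2]=max(VV[2],msg_vec) then VV[2][2]++ -> VV[2]=[0, 0, 1, 1]
Event 3: SEND 1->2: VV[1][1]++ -> VV[1]=[0, 2, 0, 0], msg_vec=[0, 2, 0, 0]; VV[2]=max(VV[2],msg_vec) then VV[2][2]++ -> VV[2]=[0, 2, 2, 1]
Event 4: SEND 0->3: VV[0][0]++ -> VV[0]=[1, 0, 0, 0], msg_vec=[1, 0, 0, 0]; VV[3]=max(VV[3],msg_vec) then VV[3][3]++ -> VV[3]=[1, 0, 0, 2]
Event 5: LOCAL 0: VV[0][0]++ -> VV[0]=[2, 0, 0, 0]
Event 6: SEND 3->2: VV[3][3]++ -> VV[3]=[1, 0, 0, 3], msg_vec=[1, 0, 0, 3]; VV[2]=max(VV[2],msg_vec) then VV[2][2]++ -> VV[2]=[1, 2, 3, 3]
Event 7: LOCAL 1: VV[1][1]++ -> VV[1]=[0, 3, 0, 0]
Event 8: SEND 2->0: VV[2][2]++ -> VV[2]=[1, 2, 4, 3], msg_vec=[1, 2, 4, 3]; VV[0]=max(VV[0],msg_vec) then VV[0][0]++ -> VV[0]=[3, 2, 4, 3]
Event 9: SEND 1->0: VV[1][1]++ -> VV[1]=[0, 4, 0, 0], msg_vec=[0, 4, 0, 0]; VV[0]=max(VV[0],msg_vec) then VV[0][0]++ -> VV[0]=[4, 4, 4, 3]
Event 3 stamp: [0, 2, 0, 0]
Event 7 stamp: [0, 3, 0, 0]
[0, 2, 0, 0] <= [0, 3, 0, 0]? True. Equal? False. Happens-before: True

Answer: yes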